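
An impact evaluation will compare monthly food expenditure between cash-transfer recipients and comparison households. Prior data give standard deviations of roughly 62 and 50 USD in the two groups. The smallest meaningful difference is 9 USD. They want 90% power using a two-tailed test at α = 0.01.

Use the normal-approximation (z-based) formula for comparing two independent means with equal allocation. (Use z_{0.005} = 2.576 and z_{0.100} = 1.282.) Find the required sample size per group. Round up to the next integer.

n = 1166 per group

n = (z_{α/2} + z_β)² · (σ₁² + σ₂²) / δ²
  = (2.576 + 1.282)² · (62² + 50² = 6344) / 9²
  = 14.8842 · 6344 / 81
  = 1165.74
Round up → n = 1166 per group.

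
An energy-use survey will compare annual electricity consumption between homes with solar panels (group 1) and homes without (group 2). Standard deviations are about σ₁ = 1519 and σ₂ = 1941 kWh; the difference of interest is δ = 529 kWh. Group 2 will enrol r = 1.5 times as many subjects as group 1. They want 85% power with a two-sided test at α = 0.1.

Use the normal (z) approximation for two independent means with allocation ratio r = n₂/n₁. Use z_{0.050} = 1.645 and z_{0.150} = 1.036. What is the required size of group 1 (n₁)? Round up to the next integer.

n₁ = (z_{α/2} + z_β)² · (σ₁² + σ₂²/r) / δ²
   = (1.645 + 1.036)² · (1519² + 1941²/1.5) / 529²
   = 7.1878 · (2307361 + 2511654) / 279841
   = 7.1878 · 4819015 / 279841
   = 123.78
Round up → n₁ = 124; n₂ = r·n₁ = 1.5 × 124 = 186.

n₁ = 124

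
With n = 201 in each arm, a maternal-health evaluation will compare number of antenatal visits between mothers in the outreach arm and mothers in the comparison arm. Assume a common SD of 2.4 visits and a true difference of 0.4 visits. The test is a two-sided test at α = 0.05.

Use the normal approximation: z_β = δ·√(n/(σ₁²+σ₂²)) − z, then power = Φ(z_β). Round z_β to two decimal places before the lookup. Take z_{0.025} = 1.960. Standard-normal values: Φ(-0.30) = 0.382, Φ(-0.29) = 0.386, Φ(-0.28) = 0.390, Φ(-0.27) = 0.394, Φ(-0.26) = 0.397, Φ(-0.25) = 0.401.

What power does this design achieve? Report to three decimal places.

z_β = δ·√(n/(σ₁²+σ₂²)) − z_{α/2}
    = 0.4 · √(201/11.52) − 1.960
    = 0.4 · 4.17707 − 1.960
    = 1.6708 − 1.960 = -0.2892 → -0.29
Power = Φ(-0.29) = 0.386.

Power ≈ 0.386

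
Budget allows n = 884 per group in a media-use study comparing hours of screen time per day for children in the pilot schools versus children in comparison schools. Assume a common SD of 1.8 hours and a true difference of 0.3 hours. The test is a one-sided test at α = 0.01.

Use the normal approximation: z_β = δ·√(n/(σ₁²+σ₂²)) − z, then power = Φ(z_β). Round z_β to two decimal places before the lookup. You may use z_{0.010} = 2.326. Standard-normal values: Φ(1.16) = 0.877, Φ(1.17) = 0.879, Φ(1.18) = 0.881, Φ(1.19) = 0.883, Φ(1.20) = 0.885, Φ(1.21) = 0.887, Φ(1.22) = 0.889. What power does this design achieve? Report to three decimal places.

z_β = δ·√(n/(σ₁²+σ₂²)) − z_α
    = 0.3 · √(884/6.48) − 2.326
    = 0.3 · 11.67989 − 2.326
    = 3.5040 − 2.326 = 1.1780 → 1.18
Power = Φ(1.18) = 0.881.

Power ≈ 0.881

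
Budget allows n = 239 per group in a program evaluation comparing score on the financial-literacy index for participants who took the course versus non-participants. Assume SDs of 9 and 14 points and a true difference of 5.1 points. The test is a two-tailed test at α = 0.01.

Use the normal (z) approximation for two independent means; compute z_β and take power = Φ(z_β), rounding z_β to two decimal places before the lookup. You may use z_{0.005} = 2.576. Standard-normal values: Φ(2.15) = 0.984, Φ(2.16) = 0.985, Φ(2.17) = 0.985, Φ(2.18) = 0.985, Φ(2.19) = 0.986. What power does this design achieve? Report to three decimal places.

z_β = δ·√(n/(σ₁²+σ₂²)) − z_{α/2}
    = 5.1 · √(239/277) − 2.576
    = 5.1 · 0.92888 − 2.576
    = 4.7373 − 2.576 = 2.1613 → 2.16
Power = Φ(2.16) = 0.985.

Power ≈ 0.985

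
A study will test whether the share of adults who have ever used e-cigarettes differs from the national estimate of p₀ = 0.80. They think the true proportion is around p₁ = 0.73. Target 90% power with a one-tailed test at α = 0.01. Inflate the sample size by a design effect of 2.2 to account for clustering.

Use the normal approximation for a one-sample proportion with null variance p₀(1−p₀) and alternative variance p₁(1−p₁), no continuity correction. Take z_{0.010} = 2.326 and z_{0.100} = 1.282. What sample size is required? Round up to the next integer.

n = 1010

n = [z_α·√(p₀q₀) + z_β·√(p₁q₁)]² / (p₁ − p₀)²
  = [2.326·√(0.80·0.20) + 1.282·√(0.73·0.27)]² / (-0.07)²
  = [2.326·0.4000 + 1.282·0.4440]² / 0.0049
  = [1.4996]² / 0.0049
  = 458.91
Design effect: 2.2 × 458.91 = 1009.61.
Round up → n = 1010.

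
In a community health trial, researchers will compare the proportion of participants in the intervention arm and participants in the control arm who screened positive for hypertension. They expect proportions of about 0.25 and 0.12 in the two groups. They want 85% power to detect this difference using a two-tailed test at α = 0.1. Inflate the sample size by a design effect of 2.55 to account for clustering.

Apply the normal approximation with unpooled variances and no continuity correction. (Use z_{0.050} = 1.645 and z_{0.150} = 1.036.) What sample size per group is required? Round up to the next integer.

n = 318 per group

n = (z_{α/2} + z_β)² · [p₁(1−p₁) + p₂(1−p₂)] / (p₁ − p₂)²
  = (1.645 + 1.036)² · (0.25·0.75 + 0.12·0.88) / (0.13)²
  = (2.681)² · (0.1875 + 0.1056) / 0.0169
  = 7.1878 · 0.2931 / 0.0169
  = 124.66
Design effect: 2.55 × 124.66 = 317.88.
Round up → n = 318 per group.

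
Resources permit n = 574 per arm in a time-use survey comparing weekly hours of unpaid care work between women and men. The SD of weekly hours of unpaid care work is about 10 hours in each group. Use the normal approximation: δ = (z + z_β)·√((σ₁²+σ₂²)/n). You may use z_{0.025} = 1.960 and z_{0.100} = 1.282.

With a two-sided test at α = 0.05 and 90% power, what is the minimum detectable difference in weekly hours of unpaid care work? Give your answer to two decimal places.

δ = (z_{α/2} + z_β) · √((σ₁²+σ₂²)/n)
  = (1.960 + 1.282) · √(200/574)
  = 3.242 · √0.34843
  = 3.242 · 0.5903
  = 1.9137

Minimum detectable difference ≈ 1.91 hours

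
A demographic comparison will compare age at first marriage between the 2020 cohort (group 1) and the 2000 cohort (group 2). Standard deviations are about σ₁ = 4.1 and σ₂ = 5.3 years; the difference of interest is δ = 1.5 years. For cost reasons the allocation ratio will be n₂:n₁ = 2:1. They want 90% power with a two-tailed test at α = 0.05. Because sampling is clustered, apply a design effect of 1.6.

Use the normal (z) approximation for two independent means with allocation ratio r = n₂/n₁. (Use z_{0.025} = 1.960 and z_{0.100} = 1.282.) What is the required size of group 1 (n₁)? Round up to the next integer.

n₁ = (z_{α/2} + z_β)² · (σ₁² + σ₂²/r) / δ²
   = (1.960 + 1.282)² · (4.1² + 5.3²/2) / 1.5²
   = 10.5106 · (16.81 + 14.045) / 2.25
   = 10.5106 · 30.855 / 2.25
   = 144.13
Design effect: 1.6 × 144.13 = 230.62.
Round up → n₁ = 231; n₂ = r·n₁ = 2 × 231 = 462.

n₁ = 231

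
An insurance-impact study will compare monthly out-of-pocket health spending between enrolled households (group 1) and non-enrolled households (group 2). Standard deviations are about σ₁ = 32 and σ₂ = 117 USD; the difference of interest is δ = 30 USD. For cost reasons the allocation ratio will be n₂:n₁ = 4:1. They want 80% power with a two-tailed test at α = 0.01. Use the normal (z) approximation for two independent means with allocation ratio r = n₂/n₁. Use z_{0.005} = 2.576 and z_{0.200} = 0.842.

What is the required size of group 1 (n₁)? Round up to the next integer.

n₁ = (z_{α/2} + z_β)² · (σ₁² + σ₂²/r) / δ²
   = (2.576 + 0.842)² · (32² + 117²/4) / 30²
   = 11.6827 · (1024 + 3422.2) / 900
   = 11.6827 · 4446.2 / 900
   = 57.72
Round up → n₁ = 58; n₂ = r·n₁ = 4 × 58 = 232.

n₁ = 58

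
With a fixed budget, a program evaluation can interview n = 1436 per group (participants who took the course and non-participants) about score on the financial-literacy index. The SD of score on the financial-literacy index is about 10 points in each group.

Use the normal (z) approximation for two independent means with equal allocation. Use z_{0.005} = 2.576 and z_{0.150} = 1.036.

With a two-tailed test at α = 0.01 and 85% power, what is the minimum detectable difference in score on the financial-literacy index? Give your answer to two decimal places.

δ = (z_{α/2} + z_β) · √((σ₁²+σ₂²)/n)
  = (2.576 + 1.036) · √(200/1436)
  = 3.612 · √0.13928
  = 3.612 · 0.3732
  = 1.3480

Minimum detectable difference ≈ 1.35 points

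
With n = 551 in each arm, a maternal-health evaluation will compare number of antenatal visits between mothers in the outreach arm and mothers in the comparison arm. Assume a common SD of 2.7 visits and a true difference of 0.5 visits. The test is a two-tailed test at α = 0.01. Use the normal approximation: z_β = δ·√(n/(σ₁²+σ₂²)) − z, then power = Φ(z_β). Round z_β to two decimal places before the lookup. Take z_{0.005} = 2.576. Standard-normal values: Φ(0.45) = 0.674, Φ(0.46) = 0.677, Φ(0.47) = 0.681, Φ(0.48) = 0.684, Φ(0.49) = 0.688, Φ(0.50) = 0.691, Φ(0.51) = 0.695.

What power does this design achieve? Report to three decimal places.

z_β = δ·√(n/(σ₁²+σ₂²)) − z_{α/2}
    = 0.5 · √(551/14.58) − 2.576
    = 0.5 · 6.14748 − 2.576
    = 3.0737 − 2.576 = 0.4977 → 0.50
Power = Φ(0.50) = 0.691.

Power ≈ 0.691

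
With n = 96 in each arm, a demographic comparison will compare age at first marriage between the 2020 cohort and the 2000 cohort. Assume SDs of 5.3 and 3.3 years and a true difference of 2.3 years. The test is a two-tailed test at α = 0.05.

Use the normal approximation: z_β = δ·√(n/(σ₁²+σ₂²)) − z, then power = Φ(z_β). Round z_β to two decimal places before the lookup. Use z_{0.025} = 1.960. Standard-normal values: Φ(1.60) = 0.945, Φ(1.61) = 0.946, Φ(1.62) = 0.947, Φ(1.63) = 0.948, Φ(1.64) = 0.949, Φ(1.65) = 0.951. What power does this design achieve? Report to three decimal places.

Power ≈ 0.951

z_β = δ·√(n/(σ₁²+σ₂²)) − z_{α/2}
    = 2.3 · √(96/38.98) − 1.960
    = 2.3 · 1.56933 − 1.960
    = 3.6095 − 1.960 = 1.6495 → 1.65
Power = Φ(1.65) = 0.951.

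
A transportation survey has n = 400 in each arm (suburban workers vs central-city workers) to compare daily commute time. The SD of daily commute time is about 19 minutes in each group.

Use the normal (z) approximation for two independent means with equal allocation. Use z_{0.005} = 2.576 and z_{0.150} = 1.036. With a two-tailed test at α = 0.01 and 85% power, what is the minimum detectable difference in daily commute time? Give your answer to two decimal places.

δ = (z_{α/2} + z_β) · √((σ₁²+σ₂²)/n)
  = (2.576 + 1.036) · √(722/400)
  = 3.612 · √1.805
  = 3.612 · 1.3435
  = 4.8527

Minimum detectable difference ≈ 4.85 minutes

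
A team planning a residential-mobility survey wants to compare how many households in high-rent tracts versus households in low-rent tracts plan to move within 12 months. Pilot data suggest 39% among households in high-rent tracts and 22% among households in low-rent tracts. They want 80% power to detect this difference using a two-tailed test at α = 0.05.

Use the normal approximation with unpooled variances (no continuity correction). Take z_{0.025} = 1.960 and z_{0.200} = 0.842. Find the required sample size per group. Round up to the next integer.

n = 112 per group

n = (z_{α/2} + z_β)² · [p₁(1−p₁) + p₂(1−p₂)] / (p₁ − p₂)²
  = (1.960 + 0.842)² · (0.39·0.61 + 0.22·0.78) / (0.17)²
  = (2.802)² · (0.2379 + 0.1716) / 0.0289
  = 7.8512 · 0.4095 / 0.0289
  = 111.25
Round up → n = 112 per group.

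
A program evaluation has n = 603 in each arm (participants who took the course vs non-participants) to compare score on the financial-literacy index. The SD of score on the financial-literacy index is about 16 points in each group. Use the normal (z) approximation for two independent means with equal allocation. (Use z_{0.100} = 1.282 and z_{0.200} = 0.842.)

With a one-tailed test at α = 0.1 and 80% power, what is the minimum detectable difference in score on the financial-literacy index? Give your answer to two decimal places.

δ = (z_α + z_β) · √((σ₁²+σ₂²)/n)
  = (1.282 + 0.842) · √(512/603)
  = 2.124 · √0.84909
  = 2.124 · 0.9215
  = 1.9572

Minimum detectable difference ≈ 1.96 points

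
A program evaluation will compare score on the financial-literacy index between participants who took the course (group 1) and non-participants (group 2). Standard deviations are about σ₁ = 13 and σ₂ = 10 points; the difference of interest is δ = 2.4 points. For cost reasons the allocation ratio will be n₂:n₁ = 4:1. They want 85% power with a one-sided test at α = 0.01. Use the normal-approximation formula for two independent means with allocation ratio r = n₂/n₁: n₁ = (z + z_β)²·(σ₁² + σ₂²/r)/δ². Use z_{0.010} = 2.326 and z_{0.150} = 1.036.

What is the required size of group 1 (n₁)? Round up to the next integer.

n₁ = (z_α + z_β)² · (σ₁² + σ₂²/r) / δ²
   = (2.326 + 1.036)² · (13² + 10²/4) / 2.4²
   = 11.3030 · (169 + 25) / 5.76
   = 11.3030 · 194 / 5.76
   = 380.69
Round up → n₁ = 381; n₂ = r·n₁ = 4 × 381 = 1524.

n₁ = 381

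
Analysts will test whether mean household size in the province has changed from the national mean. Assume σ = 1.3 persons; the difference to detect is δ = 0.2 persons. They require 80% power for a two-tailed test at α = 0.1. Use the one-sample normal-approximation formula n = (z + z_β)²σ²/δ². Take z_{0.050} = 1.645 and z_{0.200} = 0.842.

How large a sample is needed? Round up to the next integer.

n = (z_{α/2} + z_β)² · σ² / δ²
  = (1.645 + 0.842)² · 1.3² / 0.2²
  = 6.1852 · 1.69 / 0.04
  = 261.32
Round up → n = 262.

n = 262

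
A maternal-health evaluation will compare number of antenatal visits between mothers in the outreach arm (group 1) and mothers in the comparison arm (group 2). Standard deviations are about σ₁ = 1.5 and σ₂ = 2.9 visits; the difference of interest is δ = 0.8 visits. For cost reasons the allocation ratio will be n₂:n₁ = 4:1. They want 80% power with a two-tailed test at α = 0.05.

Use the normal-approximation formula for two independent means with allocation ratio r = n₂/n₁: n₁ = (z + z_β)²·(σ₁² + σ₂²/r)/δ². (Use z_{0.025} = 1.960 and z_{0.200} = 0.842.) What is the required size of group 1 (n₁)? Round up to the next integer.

n₁ = (z_{α/2} + z_β)² · (σ₁² + σ₂²/r) / δ²
   = (1.960 + 0.842)² · (1.5² + 2.9²/4) / 0.8²
   = 7.8512 · (2.25 + 2.1025) / 0.64
   = 7.8512 · 4.3525 / 0.64
   = 53.39
Round up → n₁ = 54; n₂ = r·n₁ = 4 × 54 = 216.

n₁ = 54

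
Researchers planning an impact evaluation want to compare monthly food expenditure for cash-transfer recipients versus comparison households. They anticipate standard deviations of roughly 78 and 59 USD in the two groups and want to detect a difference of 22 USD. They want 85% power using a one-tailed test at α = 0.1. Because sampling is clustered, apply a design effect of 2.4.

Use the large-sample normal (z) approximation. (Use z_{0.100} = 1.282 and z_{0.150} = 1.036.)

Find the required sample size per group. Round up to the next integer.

n = 255 per group

n = (z_α + z_β)² · (σ₁² + σ₂²) / δ²
  = (1.282 + 1.036)² · (78² + 59² = 9565) / 22²
  = 5.3731 · 9565 / 484
  = 106.19
Design effect: 2.4 × 106.19 = 254.85.
Round up → n = 255 per group.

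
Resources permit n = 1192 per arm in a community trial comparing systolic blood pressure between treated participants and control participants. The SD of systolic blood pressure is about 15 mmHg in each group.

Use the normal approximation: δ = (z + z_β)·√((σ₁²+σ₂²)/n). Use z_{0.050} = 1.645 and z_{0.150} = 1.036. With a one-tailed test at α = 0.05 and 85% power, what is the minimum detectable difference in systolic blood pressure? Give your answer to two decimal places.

δ = (z_α + z_β) · √((σ₁²+σ₂²)/n)
  = (1.645 + 1.036) · √(450/1192)
  = 2.681 · √0.37752
  = 2.681 · 0.6144
  = 1.6473

Minimum detectable difference ≈ 1.65 mmHg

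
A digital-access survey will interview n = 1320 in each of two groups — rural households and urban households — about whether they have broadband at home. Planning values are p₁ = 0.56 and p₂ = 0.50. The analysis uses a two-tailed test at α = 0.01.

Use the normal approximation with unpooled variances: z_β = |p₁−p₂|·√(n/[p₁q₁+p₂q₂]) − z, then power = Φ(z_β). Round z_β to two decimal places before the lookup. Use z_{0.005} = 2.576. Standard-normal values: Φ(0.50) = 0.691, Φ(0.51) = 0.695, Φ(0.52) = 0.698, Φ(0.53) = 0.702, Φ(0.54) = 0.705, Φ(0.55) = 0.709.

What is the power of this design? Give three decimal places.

z_β = |p₁−p₂|·√(n/[p₁q₁+p₂q₂]) − z_{α/2}
    = 0.06 · √(1320/0.4964) − 2.576
    = 0.06 · 51.5669 − 2.576
    = 3.0940 − 2.576 = 0.5180 → 0.52
Power = Φ(0.52) = 0.698.

Power ≈ 0.698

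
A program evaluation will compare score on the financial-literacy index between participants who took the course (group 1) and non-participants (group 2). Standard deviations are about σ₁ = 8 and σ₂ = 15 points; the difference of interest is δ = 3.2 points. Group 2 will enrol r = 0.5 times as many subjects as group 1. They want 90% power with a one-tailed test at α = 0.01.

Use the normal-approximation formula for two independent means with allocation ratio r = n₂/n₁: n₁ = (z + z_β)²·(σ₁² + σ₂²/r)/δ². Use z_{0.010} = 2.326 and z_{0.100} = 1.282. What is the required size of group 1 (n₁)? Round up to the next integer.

n₁ = 654

n₁ = (z_α + z_β)² · (σ₁² + σ₂²/r) / δ²
   = (2.326 + 1.282)² · (8² + 15²/0.5) / 3.2²
   = 13.0177 · (64 + 450) / 10.24
   = 13.0177 · 514 / 10.24
   = 653.43
Round up → n₁ = 654; n₂ = r·n₁ = 0.5 × 654 = 327.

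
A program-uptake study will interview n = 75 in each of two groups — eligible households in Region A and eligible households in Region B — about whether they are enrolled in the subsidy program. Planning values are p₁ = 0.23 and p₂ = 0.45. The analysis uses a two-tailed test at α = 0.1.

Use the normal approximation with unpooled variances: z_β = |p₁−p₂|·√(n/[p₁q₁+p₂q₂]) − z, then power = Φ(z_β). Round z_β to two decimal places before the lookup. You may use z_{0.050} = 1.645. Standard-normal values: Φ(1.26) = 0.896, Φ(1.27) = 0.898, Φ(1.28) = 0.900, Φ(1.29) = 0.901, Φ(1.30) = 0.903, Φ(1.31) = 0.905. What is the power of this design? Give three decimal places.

z_β = |p₁−p₂|·√(n/[p₁q₁+p₂q₂]) − z_{α/2}
    = 0.22 · √(75/0.4246) − 1.645
    = 0.22 · 13.2905 − 1.645
    = 2.9239 − 1.645 = 1.2789 → 1.28
Power = Φ(1.28) = 0.900.

Power ≈ 0.900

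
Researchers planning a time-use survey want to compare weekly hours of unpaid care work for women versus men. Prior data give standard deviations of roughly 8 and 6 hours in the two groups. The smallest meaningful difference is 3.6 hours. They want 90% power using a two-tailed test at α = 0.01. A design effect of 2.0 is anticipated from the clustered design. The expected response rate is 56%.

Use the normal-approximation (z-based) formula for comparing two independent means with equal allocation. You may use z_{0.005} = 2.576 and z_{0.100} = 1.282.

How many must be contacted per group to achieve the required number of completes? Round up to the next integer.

n = 411 per group

n = (z_{α/2} + z_β)² · (σ₁² + σ₂²) / δ²
  = (2.576 + 1.282)² · (8² + 6² = 100) / 3.6²
  = 14.8842 · 100 / 12.96
  = 114.85
Design effect: 2.0 × 114.85 = 229.69.
Adjust for 56% response: 229.69 / 0.56 = 410.17.
Round up → n = 411 per group.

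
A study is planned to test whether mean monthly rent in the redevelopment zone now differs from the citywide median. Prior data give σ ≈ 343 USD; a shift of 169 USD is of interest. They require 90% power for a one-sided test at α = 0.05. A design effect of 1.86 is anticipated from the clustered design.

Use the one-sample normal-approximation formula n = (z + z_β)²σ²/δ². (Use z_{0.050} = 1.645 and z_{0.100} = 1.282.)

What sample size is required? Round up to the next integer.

n = (z_α + z_β)² · σ² / δ²
  = (1.645 + 1.282)² · 343² / 169²
  = 8.5673 · 117649 / 28561
  = 35.29
Design effect: 1.86 × 35.29 = 65.64.
Round up → n = 66.

n = 66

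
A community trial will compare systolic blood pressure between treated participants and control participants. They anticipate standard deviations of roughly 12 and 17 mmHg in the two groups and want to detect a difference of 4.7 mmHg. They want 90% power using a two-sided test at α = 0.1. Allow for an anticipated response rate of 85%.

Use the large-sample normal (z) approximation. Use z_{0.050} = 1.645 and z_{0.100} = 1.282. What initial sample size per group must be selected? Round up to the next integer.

n = 198 per group

n = (z_{α/2} + z_β)² · (σ₁² + σ₂²) / δ²
  = (1.645 + 1.282)² · (12² + 17² = 433) / 4.7²
  = 8.5673 · 433 / 22.09
  = 167.93
Adjust for 85% response: 167.93 / 0.85 = 197.57.
Round up → n = 198 per group.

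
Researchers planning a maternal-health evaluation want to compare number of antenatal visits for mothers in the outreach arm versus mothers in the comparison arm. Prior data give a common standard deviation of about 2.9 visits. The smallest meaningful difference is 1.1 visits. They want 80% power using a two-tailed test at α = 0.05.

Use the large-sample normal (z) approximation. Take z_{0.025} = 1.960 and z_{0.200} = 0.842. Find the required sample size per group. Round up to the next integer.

n = 110 per group

n = (z_{α/2} + z_β)² · (σ₁² + σ₂²) / δ²
  = (1.960 + 0.842)² · (2·2.9² = 16.82) / 1.1²
  = 7.8512 · 16.82 / 1.21
  = 109.14
Round up → n = 110 per group.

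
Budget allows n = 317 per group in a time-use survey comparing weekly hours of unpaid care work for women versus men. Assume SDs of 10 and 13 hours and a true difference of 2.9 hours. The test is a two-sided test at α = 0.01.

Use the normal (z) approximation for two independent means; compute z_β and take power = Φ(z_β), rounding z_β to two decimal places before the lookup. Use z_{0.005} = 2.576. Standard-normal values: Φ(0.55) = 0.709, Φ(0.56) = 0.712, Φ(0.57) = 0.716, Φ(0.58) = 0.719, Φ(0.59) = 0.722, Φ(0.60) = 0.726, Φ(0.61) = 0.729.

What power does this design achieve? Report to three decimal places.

Power ≈ 0.716

z_β = δ·√(n/(σ₁²+σ₂²)) − z_{α/2}
    = 2.9 · √(317/269) − 2.576
    = 2.9 · 1.08556 − 2.576
    = 3.1481 − 2.576 = 0.5721 → 0.57
Power = Φ(0.57) = 0.716.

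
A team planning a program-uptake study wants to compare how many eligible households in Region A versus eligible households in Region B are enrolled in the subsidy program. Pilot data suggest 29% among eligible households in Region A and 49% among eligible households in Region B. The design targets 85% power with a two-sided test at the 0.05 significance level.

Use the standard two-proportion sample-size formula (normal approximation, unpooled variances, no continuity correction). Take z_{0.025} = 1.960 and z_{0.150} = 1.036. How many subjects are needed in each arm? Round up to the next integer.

n = (z_{α/2} + z_β)² · [p₁(1−p₁) + p₂(1−p₂)] / (p₁ − p₂)²
  = (1.960 + 1.036)² · (0.29·0.71 + 0.49·0.51) / (-0.20)²
  = (2.996)² · (0.2059 + 0.2499) / 0.0400
  = 8.9760 · 0.4558 / 0.0400
  = 102.28
Round up → n = 103 per group.

n = 103 per group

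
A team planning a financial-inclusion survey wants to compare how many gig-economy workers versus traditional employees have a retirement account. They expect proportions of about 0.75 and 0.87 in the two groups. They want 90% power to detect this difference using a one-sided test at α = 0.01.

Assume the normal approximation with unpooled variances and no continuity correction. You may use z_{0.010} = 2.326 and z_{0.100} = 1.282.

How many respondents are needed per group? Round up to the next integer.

n = (z_α + z_β)² · [p₁(1−p₁) + p₂(1−p₂)] / (p₁ − p₂)²
  = (2.326 + 1.282)² · (0.75·0.25 + 0.87·0.13) / (-0.12)²
  = (3.608)² · (0.1875 + 0.1131) / 0.0144
  = 13.0177 · 0.3006 / 0.0144
  = 271.74
Round up → n = 272 per group.

n = 272 per group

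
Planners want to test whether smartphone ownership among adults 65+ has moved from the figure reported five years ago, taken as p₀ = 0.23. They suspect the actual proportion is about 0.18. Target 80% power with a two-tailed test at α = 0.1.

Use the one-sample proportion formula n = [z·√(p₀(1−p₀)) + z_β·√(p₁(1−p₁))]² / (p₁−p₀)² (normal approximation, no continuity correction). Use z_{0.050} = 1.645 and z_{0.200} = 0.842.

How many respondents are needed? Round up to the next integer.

n = [z_{α/2}·√(p₀q₀) + z_β·√(p₁q₁)]² / (p₁ − p₀)²
  = [1.645·√(0.23·0.77) + 0.842·√(0.18·0.82)]² / (-0.05)²
  = [1.645·0.4208 + 0.842·0.3842]² / 0.0025
  = [1.0158]² / 0.0025
  = 412.70
Round up → n = 413.

n = 413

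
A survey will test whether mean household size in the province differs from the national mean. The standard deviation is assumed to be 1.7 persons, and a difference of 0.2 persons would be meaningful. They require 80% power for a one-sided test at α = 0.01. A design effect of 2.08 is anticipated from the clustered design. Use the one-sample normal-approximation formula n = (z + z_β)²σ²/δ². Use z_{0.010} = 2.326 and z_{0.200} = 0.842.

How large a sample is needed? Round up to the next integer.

n = 1509

n = (z_α + z_β)² · σ² / δ²
  = (2.326 + 0.842)² · 1.7² / 0.2²
  = 10.0362 · 2.89 / 0.04
  = 725.12
Design effect: 2.08 × 725.12 = 1508.24.
Round up → n = 1509.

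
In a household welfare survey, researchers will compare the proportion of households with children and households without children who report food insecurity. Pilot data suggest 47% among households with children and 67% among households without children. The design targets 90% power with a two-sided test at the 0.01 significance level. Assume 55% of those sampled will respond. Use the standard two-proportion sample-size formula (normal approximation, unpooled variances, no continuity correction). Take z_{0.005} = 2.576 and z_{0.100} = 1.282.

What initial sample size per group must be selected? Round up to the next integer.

n = 319 per group

n = (z_{α/2} + z_β)² · [p₁(1−p₁) + p₂(1−p₂)] / (p₁ − p₂)²
  = (2.576 + 1.282)² · (0.47·0.53 + 0.67·0.33) / (-0.20)²
  = (3.858)² · (0.2491 + 0.2211) / 0.0400
  = 14.8842 · 0.4702 / 0.0400
  = 174.96
Adjust for 55% response: 174.96 / 0.55 = 318.12.
Round up → n = 319 per group.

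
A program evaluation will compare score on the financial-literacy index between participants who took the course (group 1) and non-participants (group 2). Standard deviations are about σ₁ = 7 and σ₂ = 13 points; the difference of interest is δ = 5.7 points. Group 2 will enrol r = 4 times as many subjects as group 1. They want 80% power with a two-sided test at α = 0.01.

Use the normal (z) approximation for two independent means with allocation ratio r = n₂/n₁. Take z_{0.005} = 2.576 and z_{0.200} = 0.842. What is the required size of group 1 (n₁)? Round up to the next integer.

n₁ = (z_{α/2} + z_β)² · (σ₁² + σ₂²/r) / δ²
   = (2.576 + 0.842)² · (7² + 13²/4) / 5.7²
   = 11.6827 · (49 + 42.25) / 32.49
   = 11.6827 · 91.25 / 32.49
   = 32.81
Round up → n₁ = 33; n₂ = r·n₁ = 4 × 33 = 132.

n₁ = 33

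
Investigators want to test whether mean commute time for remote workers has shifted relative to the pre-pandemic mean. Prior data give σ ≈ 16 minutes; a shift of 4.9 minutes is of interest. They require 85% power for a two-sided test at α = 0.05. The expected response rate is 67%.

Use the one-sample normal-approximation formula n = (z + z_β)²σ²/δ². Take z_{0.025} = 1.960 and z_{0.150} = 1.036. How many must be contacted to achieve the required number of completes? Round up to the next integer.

n = 143

n = (z_{α/2} + z_β)² · σ² / δ²
  = (1.960 + 1.036)² · 16² / 4.9²
  = 8.9760 · 256 / 24.01
  = 95.70
Adjust for 67% response: 95.70 / 0.67 = 142.84.
Round up → n = 143.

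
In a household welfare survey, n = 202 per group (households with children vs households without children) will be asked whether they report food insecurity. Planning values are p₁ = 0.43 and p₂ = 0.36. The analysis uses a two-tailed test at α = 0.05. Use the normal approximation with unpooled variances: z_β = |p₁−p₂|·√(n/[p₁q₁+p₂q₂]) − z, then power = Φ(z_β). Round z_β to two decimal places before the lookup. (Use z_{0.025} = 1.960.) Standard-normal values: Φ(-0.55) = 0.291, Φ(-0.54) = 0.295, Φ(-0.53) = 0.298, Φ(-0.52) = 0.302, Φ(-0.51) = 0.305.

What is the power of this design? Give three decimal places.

z_β = |p₁−p₂|·√(n/[p₁q₁+p₂q₂]) − z_{α/2}
    = 0.07 · √(202/0.4755) − 1.960
    = 0.07 · 20.6111 − 1.960
    = 1.4428 − 1.960 = -0.5172 → -0.52
Power = Φ(-0.52) = 0.302.

Power ≈ 0.302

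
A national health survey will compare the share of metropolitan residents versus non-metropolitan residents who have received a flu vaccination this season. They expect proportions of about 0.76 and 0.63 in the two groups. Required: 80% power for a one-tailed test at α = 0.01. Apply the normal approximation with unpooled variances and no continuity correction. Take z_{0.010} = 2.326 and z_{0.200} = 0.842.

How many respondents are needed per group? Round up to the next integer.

n = (z_α + z_β)² · [p₁(1−p₁) + p₂(1−p₂)] / (p₁ − p₂)²
  = (2.326 + 0.842)² · (0.76·0.24 + 0.63·0.37) / (0.13)²
  = (3.168)² · (0.1824 + 0.2331) / 0.0169
  = 10.0362 · 0.4155 / 0.0169
  = 246.75
Round up → n = 247 per group.

n = 247 per group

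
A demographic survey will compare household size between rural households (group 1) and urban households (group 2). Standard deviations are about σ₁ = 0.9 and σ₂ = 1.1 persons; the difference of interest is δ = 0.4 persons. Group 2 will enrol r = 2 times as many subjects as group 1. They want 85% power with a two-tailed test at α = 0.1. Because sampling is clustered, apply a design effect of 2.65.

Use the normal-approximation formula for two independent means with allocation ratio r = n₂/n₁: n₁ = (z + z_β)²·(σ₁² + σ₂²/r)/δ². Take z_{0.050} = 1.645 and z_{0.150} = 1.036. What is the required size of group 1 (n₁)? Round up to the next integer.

n₁ = (z_{α/2} + z_β)² · (σ₁² + σ₂²/r) / δ²
   = (1.645 + 1.036)² · (0.9² + 1.1²/2) / 0.4²
   = 7.1878 · (0.81 + 0.605) / 0.16
   = 7.1878 · 1.415 / 0.16
   = 63.57
Design effect: 2.65 × 63.57 = 168.45.
Round up → n₁ = 169; n₂ = r·n₁ = 2 × 169 = 338.

n₁ = 169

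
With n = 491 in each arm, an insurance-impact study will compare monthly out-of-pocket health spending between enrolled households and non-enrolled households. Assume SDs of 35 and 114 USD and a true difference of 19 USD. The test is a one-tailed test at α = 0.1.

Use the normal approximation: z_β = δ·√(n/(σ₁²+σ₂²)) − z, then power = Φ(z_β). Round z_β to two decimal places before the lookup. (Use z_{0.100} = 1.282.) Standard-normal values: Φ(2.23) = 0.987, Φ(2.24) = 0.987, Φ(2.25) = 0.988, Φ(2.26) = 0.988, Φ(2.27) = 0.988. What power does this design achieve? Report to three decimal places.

z_β = δ·√(n/(σ₁²+σ₂²)) − z_α
    = 19 · √(491/14221) − 1.282
    = 19 · 0.18581 − 1.282
    = 3.5304 − 1.282 = 2.2484 → 2.25
Power = Φ(2.25) = 0.988.

Power ≈ 0.988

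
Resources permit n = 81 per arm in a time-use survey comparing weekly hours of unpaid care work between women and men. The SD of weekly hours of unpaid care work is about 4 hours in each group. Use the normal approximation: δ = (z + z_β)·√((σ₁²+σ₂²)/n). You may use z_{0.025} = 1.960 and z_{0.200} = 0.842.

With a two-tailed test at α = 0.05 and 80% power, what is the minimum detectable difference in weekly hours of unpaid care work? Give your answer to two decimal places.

δ = (z_{α/2} + z_β) · √((σ₁²+σ₂²)/n)
  = (1.960 + 0.842) · √(32/81)
  = 2.802 · √0.39506
  = 2.802 · 0.6285
  = 1.7612

Minimum detectable difference ≈ 1.76 hours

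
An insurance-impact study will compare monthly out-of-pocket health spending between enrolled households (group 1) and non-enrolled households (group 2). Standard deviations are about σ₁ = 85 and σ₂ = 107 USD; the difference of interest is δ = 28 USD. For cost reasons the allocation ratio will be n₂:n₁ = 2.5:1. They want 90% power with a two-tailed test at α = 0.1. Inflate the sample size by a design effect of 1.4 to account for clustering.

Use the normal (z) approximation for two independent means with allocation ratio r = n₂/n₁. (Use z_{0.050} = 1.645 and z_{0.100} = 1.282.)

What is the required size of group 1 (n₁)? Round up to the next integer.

n₁ = 181

n₁ = (z_{α/2} + z_β)² · (σ₁² + σ₂²/r) / δ²
   = (1.645 + 1.282)² · (85² + 107²/2.5) / 28²
   = 8.5673 · (7225 + 4579.6) / 784
   = 8.5673 · 11804.6 / 784
   = 129.00
Design effect: 1.4 × 129.00 = 180.60.
Round up → n₁ = 181; n₂ = r·n₁ = 2.5 × 181 = 453.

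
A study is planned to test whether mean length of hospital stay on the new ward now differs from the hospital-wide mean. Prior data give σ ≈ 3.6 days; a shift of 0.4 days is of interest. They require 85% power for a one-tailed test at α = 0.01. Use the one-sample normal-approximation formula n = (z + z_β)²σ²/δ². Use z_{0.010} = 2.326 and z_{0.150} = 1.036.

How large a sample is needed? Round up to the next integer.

n = 916

n = (z_α + z_β)² · σ² / δ²
  = (2.326 + 1.036)² · 3.6² / 0.4²
  = 11.3030 · 12.96 / 0.16
  = 915.55
Round up → n = 916.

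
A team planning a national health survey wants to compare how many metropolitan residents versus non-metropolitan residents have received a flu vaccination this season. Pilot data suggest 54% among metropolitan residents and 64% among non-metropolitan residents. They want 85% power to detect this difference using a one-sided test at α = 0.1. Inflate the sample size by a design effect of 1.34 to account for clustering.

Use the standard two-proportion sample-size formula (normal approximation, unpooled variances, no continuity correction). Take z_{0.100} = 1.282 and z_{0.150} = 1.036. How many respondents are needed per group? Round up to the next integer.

n = (z_α + z_β)² · [p₁(1−p₁) + p₂(1−p₂)] / (p₁ − p₂)²
  = (1.282 + 1.036)² · (0.54·0.46 + 0.64·0.36) / (-0.10)²
  = (2.318)² · (0.2484 + 0.2304) / 0.0100
  = 5.3731 · 0.4788 / 0.0100
  = 257.27
Design effect: 1.34 × 257.27 = 344.74.
Round up → n = 345 per group.

n = 345 per group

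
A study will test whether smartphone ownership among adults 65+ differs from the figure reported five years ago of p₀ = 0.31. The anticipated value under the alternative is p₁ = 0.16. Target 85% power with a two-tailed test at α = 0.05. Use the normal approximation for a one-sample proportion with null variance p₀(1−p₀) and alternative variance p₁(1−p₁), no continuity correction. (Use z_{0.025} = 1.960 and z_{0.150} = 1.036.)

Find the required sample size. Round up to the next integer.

n = 74

n = [z_{α/2}·√(p₀q₀) + z_β·√(p₁q₁)]² / (p₁ − p₀)²
  = [1.960·√(0.31·0.69) + 1.036·√(0.16·0.84)]² / (-0.15)²
  = [1.960·0.4625 + 1.036·0.3666]² / 0.0225
  = [1.2863]² / 0.0225
  = 73.54
Round up → n = 74.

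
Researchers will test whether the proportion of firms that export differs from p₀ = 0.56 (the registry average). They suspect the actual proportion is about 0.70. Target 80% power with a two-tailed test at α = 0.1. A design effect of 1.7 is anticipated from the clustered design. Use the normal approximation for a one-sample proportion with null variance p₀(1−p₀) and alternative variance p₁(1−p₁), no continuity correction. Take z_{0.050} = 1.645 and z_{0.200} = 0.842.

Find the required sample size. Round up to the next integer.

n = [z_{α/2}·√(p₀q₀) + z_β·√(p₁q₁)]² / (p₁ − p₀)²
  = [1.645·√(0.56·0.44) + 0.842·√(0.70·0.30)]² / (0.14)²
  = [1.645·0.4964 + 0.842·0.4583]² / 0.0196
  = [1.2024]² / 0.0196
  = 73.76
Design effect: 1.7 × 73.76 = 125.40.
Round up → n = 126.

n = 126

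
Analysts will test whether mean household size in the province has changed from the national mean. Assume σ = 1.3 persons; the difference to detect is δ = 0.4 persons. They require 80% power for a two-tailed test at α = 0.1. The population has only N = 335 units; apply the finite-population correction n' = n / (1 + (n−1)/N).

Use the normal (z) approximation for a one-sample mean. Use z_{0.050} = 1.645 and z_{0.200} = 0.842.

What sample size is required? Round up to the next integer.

n = (z_{α/2} + z_β)² · σ² / δ²
  = (1.645 + 0.842)² · 1.3² / 0.4²
  = 6.1852 · 1.69 / 0.16
  = 65.33
Finite-population correction (N = 335): 65.33 / (1 + (65.33 − 1)/335) = 54.81.
Round up → n = 55.

n = 55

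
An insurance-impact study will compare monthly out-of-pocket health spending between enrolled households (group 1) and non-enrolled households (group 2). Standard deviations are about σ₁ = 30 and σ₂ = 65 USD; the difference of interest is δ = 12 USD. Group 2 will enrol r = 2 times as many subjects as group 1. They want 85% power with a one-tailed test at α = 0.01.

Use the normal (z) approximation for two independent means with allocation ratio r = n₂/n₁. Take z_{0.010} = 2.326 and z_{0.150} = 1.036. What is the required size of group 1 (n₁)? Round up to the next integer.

n₁ = 237

n₁ = (z_α + z_β)² · (σ₁² + σ₂²/r) / δ²
   = (2.326 + 1.036)² · (30² + 65²/2) / 12²
   = 11.3030 · (900 + 2112.5) / 144
   = 11.3030 · 3012.5 / 144
   = 236.46
Round up → n₁ = 237; n₂ = r·n₁ = 2 × 237 = 474.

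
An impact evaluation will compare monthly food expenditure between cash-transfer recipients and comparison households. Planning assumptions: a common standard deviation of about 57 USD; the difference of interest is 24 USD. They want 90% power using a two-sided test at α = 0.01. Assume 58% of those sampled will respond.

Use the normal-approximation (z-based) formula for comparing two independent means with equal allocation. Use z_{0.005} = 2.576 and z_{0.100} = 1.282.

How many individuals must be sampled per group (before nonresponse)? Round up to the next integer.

n = 290 per group

n = (z_{α/2} + z_β)² · (σ₁² + σ₂²) / δ²
  = (2.576 + 1.282)² · (2·57² = 6498) / 24²
  = 14.8842 · 6498 / 576
  = 167.91
Adjust for 58% response: 167.91 / 0.58 = 289.50.
Round up → n = 290 per group.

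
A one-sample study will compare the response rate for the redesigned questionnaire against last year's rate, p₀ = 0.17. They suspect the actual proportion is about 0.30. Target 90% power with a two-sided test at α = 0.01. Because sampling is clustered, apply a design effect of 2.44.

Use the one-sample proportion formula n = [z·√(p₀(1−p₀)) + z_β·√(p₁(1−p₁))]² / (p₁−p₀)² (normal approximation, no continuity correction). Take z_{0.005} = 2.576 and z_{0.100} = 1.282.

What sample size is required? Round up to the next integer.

n = 350

n = [z_{α/2}·√(p₀q₀) + z_β·√(p₁q₁)]² / (p₁ − p₀)²
  = [2.576·√(0.17·0.83) + 1.282·√(0.30·0.70)]² / (0.13)²
  = [2.576·0.3756 + 1.282·0.4583]² / 0.0169
  = [1.5551]² / 0.0169
  = 143.10
Design effect: 2.44 × 143.10 = 349.16.
Round up → n = 350.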